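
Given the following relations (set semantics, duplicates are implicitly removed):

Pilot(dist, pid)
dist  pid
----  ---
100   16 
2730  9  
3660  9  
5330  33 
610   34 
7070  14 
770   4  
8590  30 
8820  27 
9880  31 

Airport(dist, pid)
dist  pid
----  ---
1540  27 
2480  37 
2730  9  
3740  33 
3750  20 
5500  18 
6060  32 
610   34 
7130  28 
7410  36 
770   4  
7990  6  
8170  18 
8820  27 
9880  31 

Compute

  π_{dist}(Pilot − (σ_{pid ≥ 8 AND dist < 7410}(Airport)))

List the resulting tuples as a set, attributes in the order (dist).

{100, 3660, 5330, 7070, 770, 8590, 8820, 9880}

Selection pid ≥ 8 AND dist < 7410: {(1540, 27), (2480, 37), (2730, 9), (3740, 33), (3750, 20), (5500, 18), (6060, 32), (610, 34), (7130, 28)}
Set difference of the two operands is {(100, 16), (3660, 9), (5330, 33), (7070, 14), (770, 4), (8590, 30), (8820, 27), (9880, 31)}.
Keep only column(s) dist: {100, 3660, 5330, 7070, 770, 8590, 8820, 9880}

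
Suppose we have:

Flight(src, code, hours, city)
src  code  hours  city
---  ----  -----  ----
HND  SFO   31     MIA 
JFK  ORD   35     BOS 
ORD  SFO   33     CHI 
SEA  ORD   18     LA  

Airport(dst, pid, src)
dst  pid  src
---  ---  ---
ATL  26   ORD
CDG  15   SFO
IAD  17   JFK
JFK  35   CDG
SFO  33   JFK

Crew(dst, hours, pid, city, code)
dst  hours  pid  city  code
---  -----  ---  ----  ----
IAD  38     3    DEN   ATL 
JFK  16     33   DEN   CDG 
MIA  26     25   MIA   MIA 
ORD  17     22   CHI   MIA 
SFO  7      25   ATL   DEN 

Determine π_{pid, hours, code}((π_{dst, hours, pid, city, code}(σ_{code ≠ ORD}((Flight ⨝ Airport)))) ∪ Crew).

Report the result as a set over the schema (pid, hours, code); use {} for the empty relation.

Flight ⋈ Airport (natural join on src): {(JFK, ORD, 35, BOS, IAD, 17), (JFK, ORD, 35, BOS, SFO, 33), (ORD, SFO, 33, CHI, ATL, 26)}
σ[code ≠ ORD]: keep tuples satisfying code ≠ ORD → {(ORD, SFO, 33, CHI, ATL, 26)}
Keep only column(s) dst, hours, pid, city, code: {(ATL, 33, 26, CHI, SFO)}
Taking the union: {(ATL, 33, 26, CHI, SFO), (IAD, 38, 3, DEN, ATL), (JFK, 16, 33, DEN, CDG), (MIA, 26, 25, MIA, MIA), (ORD, 17, 22, CHI, MIA), (SFO, 7, 25, ATL, DEN)}
Keep only column(s) pid, hours, code: {(22, 17, MIA), (25, 26, MIA), (25, 7, DEN), (26, 33, SFO), (3, 38, ATL), (33, 16, CDG)}

{(22, 17, MIA), (25, 26, MIA), (25, 7, DEN), (26, 33, SFO), (3, 38, ATL), (33, 16, CDG)}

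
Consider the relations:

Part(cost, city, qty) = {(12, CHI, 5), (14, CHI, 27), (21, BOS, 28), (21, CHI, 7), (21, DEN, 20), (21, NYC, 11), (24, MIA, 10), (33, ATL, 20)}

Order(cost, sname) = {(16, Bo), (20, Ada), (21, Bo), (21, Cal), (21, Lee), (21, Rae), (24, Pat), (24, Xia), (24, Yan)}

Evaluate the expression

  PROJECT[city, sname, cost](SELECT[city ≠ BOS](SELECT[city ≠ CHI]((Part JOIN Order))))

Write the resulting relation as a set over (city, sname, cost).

Joining Part and Order on cost yields {(21, BOS, 28, Bo), (21, BOS, 28, Cal), (21, BOS, 28, Lee), (21, BOS, 28, Rae), (21, CHI, 7, Bo), (21, CHI, 7, Cal), (21, CHI, 7, Lee), (21, CHI, 7, Rae), (21, DEN, 20, Bo), (21, DEN, 20, Cal), (21, DEN, 20, Lee), (21, DEN, 20, Rae), (21, NYC, 11, Bo), (21, NYC, 11, Cal), (21, NYC, 11, Lee), (21, NYC, 11, Rae), (24, MIA, 10, Pat), (24, MIA, 10, Xia), (24, MIA, 10, Yan)}.
Selection city ≠ CHI: {(21, BOS, 28, Bo), (21, BOS, 28, Cal), (21, BOS, 28, Lee), (21, BOS, 28, Rae), (21, DEN, 20, Bo), (21, DEN, 20, Cal), (21, DEN, 20, Lee), (21, DEN, 20, Rae), (21, NYC, 11, Bo), (21, NYC, 11, Cal), (21, NYC, 11, Lee), (21, NYC, 11, Rae), (24, MIA, 10, Pat), (24, MIA, 10, Xia), (24, MIA, 10, Yan)}
Selection city ≠ BOS: {(21, DEN, 20, Bo), (21, DEN, 20, Cal), (21, DEN, 20, Lee), (21, DEN, 20, Rae), (21, NYC, 11, Bo), (21, NYC, 11, Cal), (21, NYC, 11, Lee), (21, NYC, 11, Rae), (24, MIA, 10, Pat), (24, MIA, 10, Xia), (24, MIA, 10, Yan)}
Projecting to city, sname, cost: {(DEN, Bo, 21), (DEN, Cal, 21), (DEN, Lee, 21), (DEN, Rae, 21), (MIA, Pat, 24), (MIA, Xia, 24), (MIA, Yan, 24), (NYC, Bo, 21), (NYC, Cal, 21), (NYC, Lee, 21), (NYC, Rae, 21)}

{(DEN, Bo, 21), (DEN, Cal, 21), (DEN, Lee, 21), (DEN, Rae, 21), (MIA, Pat, 24), (MIA, Xia, 24), (MIA, Yan, 24), (NYC, Bo, 21), (NYC, Cal, 21), (NYC, Lee, 21), (NYC, Rae, 21)}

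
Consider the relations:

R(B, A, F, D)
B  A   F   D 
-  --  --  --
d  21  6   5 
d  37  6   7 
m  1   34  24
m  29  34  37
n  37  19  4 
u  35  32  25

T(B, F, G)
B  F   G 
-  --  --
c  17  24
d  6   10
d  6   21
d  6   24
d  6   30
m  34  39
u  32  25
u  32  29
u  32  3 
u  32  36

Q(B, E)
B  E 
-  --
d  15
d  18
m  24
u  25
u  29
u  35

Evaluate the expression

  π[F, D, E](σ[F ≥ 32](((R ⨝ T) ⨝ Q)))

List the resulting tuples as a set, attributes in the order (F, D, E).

{(32, 25, 25), (32, 25, 29), (32, 25, 35), (34, 24, 24), (34, 37, 24)}

R ⋈ T (natural join on B, F): {(d, 21, 6, 5, 10), (d, 21, 6, 5, 21), (d, 21, 6, 5, 24), (d, 21, 6, 5, 30), (d, 37, 6, 7, 10), (d, 37, 6, 7, 21), (d, 37, 6, 7, 24), (d, 37, 6, 7, 30), (m, 1, 34, 24, 39), (m, 29, 34, 37, 39), (u, 35, 32, 25, 25), (u, 35, 32, 25, 29), (u, 35, 32, 25, 3), (u, 35, 32, 25, 36)}
(R ⨝ T) ⋈ Q (natural join on B): {(d, 21, 6, 5, 10, 15), (d, 21, 6, 5, 10, 18), (d, 21, 6, 5, 21, 15), (d, 21, 6, 5, 21, 18), (d, 21, 6, 5, 24, 15), (d, 21, 6, 5, 24, 18), (d, 21, 6, 5, 30, 15), (d, 21, 6, 5, 30, 18), (d, 37, 6, 7, 10, 15), (d, 37, 6, 7, 10, 18), (d, 37, 6, 7, 21, 15), (d, 37, 6, 7, 21, 18), (d, 37, 6, 7, 24, 15), (d, 37, 6, 7, 24, 18), (d, 37, 6, 7, 30, 15), (d, 37, 6, 7, 30, 18), (m, 1, 34, 24, 39, 24), (m, 29, 34, 37, 39, 24), (u, 35, 32, 25, 25, 25), (u, 35, 32, 25, 25, 29), (u, 35, 32, 25, 25, 35), (u, 35, 32, 25, 29, 25), (u, 35, 32, 25, 29, 29), (u, 35, 32, 25, 29, 35), (u, 35, 32, 25, 3, 25), (u, 35, 32, 25, 3, 29), (u, 35, 32, 25, 3, 35), (u, 35, 32, 25, 36, 25), (u, 35, 32, 25, 36, 29), (u, 35, 32, 25, 36, 35)}
Selection F ≥ 32: {(m, 1, 34, 24, 39, 24), (m, 29, 34, 37, 39, 24), (u, 35, 32, 25, 25, 25), (u, 35, 32, 25, 25, 29), (u, 35, 32, 25, 25, 35), (u, 35, 32, 25, 29, 25), (u, 35, 32, 25, 29, 29), (u, 35, 32, 25, 29, 35), (u, 35, 32, 25, 3, 25), (u, 35, 32, 25, 3, 29), (u, 35, 32, 25, 3, 35), (u, 35, 32, 25, 36, 25), (u, 35, 32, 25, 36, 29), (u, 35, 32, 25, 36, 35)}
π[F, D, E]: project onto (F, D, E) (9 duplicate(s) eliminated) → {(32, 25, 25), (32, 25, 29), (32, 25, 35), (34, 24, 24), (34, 37, 24)}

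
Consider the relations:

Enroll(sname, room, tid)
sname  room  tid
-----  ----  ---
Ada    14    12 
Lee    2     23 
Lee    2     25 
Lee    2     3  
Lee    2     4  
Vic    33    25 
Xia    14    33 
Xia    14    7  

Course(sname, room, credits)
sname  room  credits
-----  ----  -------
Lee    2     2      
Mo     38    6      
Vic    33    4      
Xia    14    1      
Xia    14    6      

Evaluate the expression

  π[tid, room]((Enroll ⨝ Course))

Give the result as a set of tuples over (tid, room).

Natural join on sname, room: {(Lee, 2, 23, 2), (Lee, 2, 25, 2), (Lee, 2, 3, 2), (Lee, 2, 4, 2), (Vic, 33, 25, 4), (Xia, 14, 33, 1), (Xia, 14, 33, 6), (Xia, 14, 7, 1), (Xia, 14, 7, 6)}
Keep only column(s) tid, room (2 duplicate(s) eliminated): {(23, 2), (25, 2), (25, 33), (3, 2), (33, 14), (4, 2), (7, 14)}

{(23, 2), (25, 2), (25, 33), (3, 2), (33, 14), (4, 2), (7, 14)}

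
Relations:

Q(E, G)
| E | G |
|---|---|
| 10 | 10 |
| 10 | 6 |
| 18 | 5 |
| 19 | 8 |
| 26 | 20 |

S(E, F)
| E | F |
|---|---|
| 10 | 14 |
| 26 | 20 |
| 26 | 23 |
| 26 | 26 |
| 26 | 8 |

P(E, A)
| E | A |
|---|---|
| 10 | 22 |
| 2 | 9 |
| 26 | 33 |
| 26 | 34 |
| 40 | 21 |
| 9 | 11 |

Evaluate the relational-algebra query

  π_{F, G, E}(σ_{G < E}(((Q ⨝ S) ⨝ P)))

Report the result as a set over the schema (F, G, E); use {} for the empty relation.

{(14, 6, 10), (20, 20, 26), (23, 20, 26), (26, 20, 26), (8, 20, 26)}

Joining Q and S on E yields {(10, 10, 14), (10, 6, 14), (26, 20, 20), (26, 20, 23), (26, 20, 26), (26, 20, 8)}.
Joining (Q ⨝ S) and P on E yields {(10, 10, 14, 22), (10, 6, 14, 22), (26, 20, 20, 33), (26, 20, 20, 34), (26, 20, 23, 33), (26, 20, 23, 34), (26, 20, 26, 33), (26, 20, 26, 34), (26, 20, 8, 33), (26, 20, 8, 34)}.
Selection G < E: {(10, 6, 14, 22), (26, 20, 20, 33), (26, 20, 20, 34), (26, 20, 23, 33), (26, 20, 23, 34), (26, 20, 26, 33), (26, 20, 26, 34), (26, 20, 8, 33), (26, 20, 8, 34)}
π[F, G, E]: project onto (F, G, E) (4 duplicate(s) eliminated) → {(14, 6, 10), (20, 20, 26), (23, 20, 26), (26, 20, 26), (8, 20, 26)}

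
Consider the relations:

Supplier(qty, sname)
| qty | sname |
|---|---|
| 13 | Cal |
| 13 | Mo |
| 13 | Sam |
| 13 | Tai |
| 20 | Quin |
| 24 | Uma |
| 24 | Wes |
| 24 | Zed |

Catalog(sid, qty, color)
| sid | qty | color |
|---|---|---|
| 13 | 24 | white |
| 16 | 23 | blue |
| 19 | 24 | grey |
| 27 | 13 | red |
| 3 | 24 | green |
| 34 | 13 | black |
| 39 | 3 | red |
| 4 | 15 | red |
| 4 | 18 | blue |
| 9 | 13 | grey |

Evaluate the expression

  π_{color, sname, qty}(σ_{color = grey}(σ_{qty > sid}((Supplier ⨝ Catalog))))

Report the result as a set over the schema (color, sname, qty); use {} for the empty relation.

Supplier ⋈ Catalog (natural join on qty): {(13, Cal, 27, red), (13, Cal, 34, black), (13, Cal, 9, grey), (13, Mo, 27, red), (13, Mo, 34, black), (13, Mo, 9, grey), (13, Sam, 27, red), (13, Sam, 34, black), (13, Sam, 9, grey), (13, Tai, 27, red), (13, Tai, 34, black), (13, Tai, 9, grey), (24, Uma, 13, white), (24, Uma, 19, grey), (24, Uma, 3, green), (24, Wes, 13, white), (24, Wes, 19, grey), (24, Wes, 3, green), (24, Zed, 13, white), (24, Zed, 19, grey), (24, Zed, 3, green)}
Filtering on qty > sid leaves {(13, Cal, 9, grey), (13, Mo, 9, grey), (13, Sam, 9, grey), (13, Tai, 9, grey), (24, Uma, 13, white), (24, Uma, 19, grey), (24, Uma, 3, green), (24, Wes, 13, white), (24, Wes, 19, grey), (24, Wes, 3, green), (24, Zed, 13, white), (24, Zed, 19, grey), (24, Zed, 3, green)}.
Filtering on color = grey leaves {(13, Cal, 9, grey), (13, Mo, 9, grey), (13, Sam, 9, grey), (13, Tai, 9, grey), (24, Uma, 19, grey), (24, Wes, 19, grey), (24, Zed, 19, grey)}.
Keep only column(s) color, sname, qty: {(grey, Cal, 13), (grey, Mo, 13), (grey, Sam, 13), (grey, Tai, 13), (grey, Uma, 24), (grey, Wes, 24), (grey, Zed, 24)}

{(grey, Cal, 13), (grey, Mo, 13), (grey, Sam, 13), (grey, Tai, 13), (grey, Uma, 24), (grey, Wes, 24), (grey, Zed, 24)}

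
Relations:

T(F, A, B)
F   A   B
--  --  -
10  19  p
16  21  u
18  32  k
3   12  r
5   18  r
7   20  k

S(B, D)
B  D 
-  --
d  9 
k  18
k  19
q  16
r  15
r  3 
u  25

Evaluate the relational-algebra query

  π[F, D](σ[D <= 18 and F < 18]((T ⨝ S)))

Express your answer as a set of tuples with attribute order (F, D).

T ⋈ S (natural join on B): {(16, 21, u, 25), (18, 32, k, 18), (18, 32, k, 19), (3, 12, r, 15), (3, 12, r, 3), (5, 18, r, 15), (5, 18, r, 3), (7, 20, k, 18), (7, 20, k, 19)}
Filtering on D <= 18 and F < 18 leaves {(3, 12, r, 15), (3, 12, r, 3), (5, 18, r, 15), (5, 18, r, 3), (7, 20, k, 18)}.
Keep only column(s) F, D: {(3, 15), (3, 3), (5, 15), (5, 3), (7, 18)}

{(3, 15), (3, 3), (5, 15), (5, 3), (7, 18)}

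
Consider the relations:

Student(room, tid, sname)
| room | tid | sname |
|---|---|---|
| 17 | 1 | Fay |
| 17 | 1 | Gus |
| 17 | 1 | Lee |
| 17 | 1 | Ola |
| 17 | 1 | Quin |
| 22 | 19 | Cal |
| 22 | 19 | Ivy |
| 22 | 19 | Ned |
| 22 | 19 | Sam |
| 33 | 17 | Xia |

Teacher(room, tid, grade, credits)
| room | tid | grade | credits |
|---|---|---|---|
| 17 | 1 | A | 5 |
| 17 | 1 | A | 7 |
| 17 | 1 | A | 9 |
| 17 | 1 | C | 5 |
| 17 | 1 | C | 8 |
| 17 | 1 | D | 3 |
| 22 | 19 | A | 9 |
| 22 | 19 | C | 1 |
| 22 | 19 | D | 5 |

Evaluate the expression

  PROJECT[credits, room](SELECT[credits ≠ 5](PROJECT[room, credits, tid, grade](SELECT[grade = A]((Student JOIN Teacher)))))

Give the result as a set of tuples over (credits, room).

Student ⋈ Teacher (natural join on room, tid): {(17, 1, Fay, A, 5), (17, 1, Fay, A, 7), (17, 1, Fay, A, 9), (17, 1, Fay, C, 5), (17, 1, Fay, C, 8), (17, 1, Fay, D, 3), (17, 1, Gus, A, 5), (17, 1, Gus, A, 7), (17, 1, Gus, A, 9), (17, 1, Gus, C, 5), (17, 1, Gus, C, 8), (17, 1, Gus, D, 3), (17, 1, Lee, A, 5), (17, 1, Lee, A, 7), (17, 1, Lee, A, 9), (17, 1, Lee, C, 5), (17, 1, Lee, C, 8), (17, 1, Lee, D, 3), (17, 1, Ola, A, 5), (17, 1, Ola, A, 7), (17, 1, Ola, A, 9), (17, 1, Ola, C, 5), (17, 1, Ola, C, 8), (17, 1, Ola, D, 3), (17, 1, Quin, A, 5), (17, 1, Quin, A, 7), (17, 1, Quin, A, 9), (17, 1, Quin, C, 5), (17, 1, Quin, C, 8), (17, 1, Quin, D, 3), (22, 19, Cal, A, 9), (22, 19, Cal, C, 1), (22, 19, Cal, D, 5), (22, 19, Ivy, A, 9), (22, 19, Ivy, C, 1), (22, 19, Ivy, D, 5), (22, 19, Ned, A, 9), (22, 19, Ned, C, 1), (22, 19, Ned, D, 5), (22, 19, Sam, A, 9), (22, 19, Sam, C, 1), (22, 19, Sam, D, 5)}
Apply σ_{grade = A}; surviving tuples: {(17, 1, Fay, A, 5), (17, 1, Fay, A, 7), (17, 1, Fay, A, 9), (17, 1, Gus, A, 5), (17, 1, Gus, A, 7), (17, 1, Gus, A, 9), (17, 1, Lee, A, 5), (17, 1, Lee, A, 7), (17, 1, Lee, A, 9), (17, 1, Ola, A, 5), (17, 1, Ola, A, 7), (17, 1, Ola, A, 9), (17, 1, Quin, A, 5), (17, 1, Quin, A, 7), (17, 1, Quin, A, 9), (22, 19, Cal, A, 9), (22, 19, Ivy, A, 9), (22, 19, Ned, A, 9), (22, 19, Sam, A, 9)}
Projecting to room, credits, tid, grade (15 duplicate(s) eliminated): {(17, 5, 1, A), (17, 7, 1, A), (17, 9, 1, A), (22, 9, 19, A)}
Apply σ_{credits ≠ 5}; surviving tuples: {(17, 7, 1, A), (17, 9, 1, A), (22, 9, 19, A)}
Projecting to credits, room: {(7, 17), (9, 17), (9, 22)}

{(7, 17), (9, 17), (9, 22)}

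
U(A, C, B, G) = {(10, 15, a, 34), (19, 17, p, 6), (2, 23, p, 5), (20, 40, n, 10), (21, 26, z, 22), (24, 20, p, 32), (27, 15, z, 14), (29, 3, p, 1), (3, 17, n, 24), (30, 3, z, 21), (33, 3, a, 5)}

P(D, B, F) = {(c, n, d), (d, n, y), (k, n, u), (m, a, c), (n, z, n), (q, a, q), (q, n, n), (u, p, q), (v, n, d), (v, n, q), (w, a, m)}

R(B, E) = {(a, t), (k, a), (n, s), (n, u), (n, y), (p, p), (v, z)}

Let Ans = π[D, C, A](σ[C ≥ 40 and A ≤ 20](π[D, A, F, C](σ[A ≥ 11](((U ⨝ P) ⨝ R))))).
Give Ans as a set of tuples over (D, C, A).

Joining U and P on B yields {(10, 15, a, 34, m, c), (10, 15, a, 34, q, q), (10, 15, a, 34, w, m), (19, 17, p, 6, u, q), (2, 23, p, 5, u, q), (20, 40, n, 10, c, d), (20, 40, n, 10, d, y), (20, 40, n, 10, k, u), (20, 40, n, 10, q, n), (20, 40, n, 10, v, d), (20, 40, n, 10, v, q), (21, 26, z, 22, n, n), (24, 20, p, 32, u, q), (27, 15, z, 14, n, n), (29, 3, p, 1, u, q), (3, 17, n, 24, c, d), (3, 17, n, 24, d, y), (3, 17, n, 24, k, u), (3, 17, n, 24, q, n), (3, 17, n, 24, v, d), (3, 17, n, 24, v, q), (30, 3, z, 21, n, n), (33, 3, a, 5, m, c), (33, 3, a, 5, q, q), (33, 3, a, 5, w, m)}.
Joining (U ⨝ P) and R on B yields {(10, 15, a, 34, m, c, t), (10, 15, a, 34, q, q, t), (10, 15, a, 34, w, m, t), (19, 17, p, 6, u, q, p), (2, 23, p, 5, u, q, p), (20, 40, n, 10, c, d, s), (20, 40, n, 10, c, d, u), (20, 40, n, 10, c, d, y), (20, 40, n, 10, d, y, s), (20, 40, n, 10, d, y, u), (20, 40, n, 10, d, y, y), (20, 40, n, 10, k, u, s), (20, 40, n, 10, k, u, u), (20, 40, n, 10, k, u, y), (20, 40, n, 10, q, n, s), (20, 40, n, 10, q, n, u), (20, 40, n, 10, q, n, y), (20, 40, n, 10, v, d, s), (20, 40, n, 10, v, d, u), (20, 40, n, 10, v, d, y), (20, 40, n, 10, v, q, s), (20, 40, n, 10, v, q, u), (20, 40, n, 10, v, q, y), (24, 20, p, 32, u, q, p), (29, 3, p, 1, u, q, p), (3, 17, n, 24, c, d, s), (3, 17, n, 24, c, d, u), (3, 17, n, 24, c, d, y), (3, 17, n, 24, d, y, s), (3, 17, n, 24, d, y, u), (3, 17, n, 24, d, y, y), (3, 17, n, 24, k, u, s), (3, 17, n, 24, k, u, u), (3, 17, n, 24, k, u, y), (3, 17, n, 24, q, n, s), (3, 17, n, 24, q, n, u), (3, 17, n, 24, q, n, y), (3, 17, n, 24, v, d, s), (3, 17, n, 24, v, d, u), (3, 17, n, 24, v, d, y), (3, 17, n, 24, v, q, s), (3, 17, n, 24, v, q, u), (3, 17, n, 24, v, q, y), (33, 3, a, 5, m, c, t), (33, 3, a, 5, q, q, t), (33, 3, a, 5, w, m, t)}.
Selection A ≥ 11: {(19, 17, p, 6, u, q, p), (20, 40, n, 10, c, d, s), (20, 40, n, 10, c, d, u), (20, 40, n, 10, c, d, y), (20, 40, n, 10, d, y, s), (20, 40, n, 10, d, y, u), (20, 40, n, 10, d, y, y), (20, 40, n, 10, k, u, s), (20, 40, n, 10, k, u, u), (20, 40, n, 10, k, u, y), (20, 40, n, 10, q, n, s), (20, 40, n, 10, q, n, u), (20, 40, n, 10, q, n, y), (20, 40, n, 10, v, d, s), (20, 40, n, 10, v, d, u), (20, 40, n, 10, v, d, y), (20, 40, n, 10, v, q, s), (20, 40, n, 10, v, q, u), (20, 40, n, 10, v, q, y), (24, 20, p, 32, u, q, p), (29, 3, p, 1, u, q, p), (33, 3, a, 5, m, c, t), (33, 3, a, 5, q, q, t), (33, 3, a, 5, w, m, t)}
π_{D, A, F, C} gives {(c, 20, d, 40), (d, 20, y, 40), (k, 20, u, 40), (m, 33, c, 3), (q, 20, n, 40), (q, 33, q, 3), (u, 19, q, 17), (u, 24, q, 20), (u, 29, q, 3), (v, 20, d, 40), (v, 20, q, 40), (w, 33, m, 3)} (12 duplicate(s) eliminated).
Selection C ≥ 40 and A ≤ 20: {(c, 20, d, 40), (d, 20, y, 40), (k, 20, u, 40), (q, 20, n, 40), (v, 20, d, 40), (v, 20, q, 40)}
π_{D, C, A} gives {(c, 40, 20), (d, 40, 20), (k, 40, 20), (q, 40, 20), (v, 40, 20)} (1 duplicate(s) eliminated).

{(c, 40, 20), (d, 40, 20), (k, 40, 20), (q, 40, 20), (v, 40, 20)}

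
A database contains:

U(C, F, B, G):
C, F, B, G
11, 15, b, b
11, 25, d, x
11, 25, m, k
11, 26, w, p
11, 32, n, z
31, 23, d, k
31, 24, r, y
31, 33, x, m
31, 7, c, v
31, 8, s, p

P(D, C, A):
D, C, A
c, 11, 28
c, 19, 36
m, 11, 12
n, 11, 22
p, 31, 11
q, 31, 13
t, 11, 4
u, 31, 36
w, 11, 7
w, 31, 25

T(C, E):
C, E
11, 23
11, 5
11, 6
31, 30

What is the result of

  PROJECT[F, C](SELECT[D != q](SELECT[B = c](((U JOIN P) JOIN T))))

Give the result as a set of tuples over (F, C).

{(7, 31)}

Joining U and P on C yields {(11, 15, b, b, c, 28), (11, 15, b, b, m, 12), (11, 15, b, b, n, 22), (11, 15, b, b, t, 4), (11, 15, b, b, w, 7), (11, 25, d, x, c, 28), (11, 25, d, x, m, 12), (11, 25, d, x, n, 22), (11, 25, d, x, t, 4), (11, 25, d, x, w, 7), (11, 25, m, k, c, 28), (11, 25, m, k, m, 12), (11, 25, m, k, n, 22), (11, 25, m, k, t, 4), (11, 25, m, k, w, 7), (11, 26, w, p, c, 28), (11, 26, w, p, m, 12), (11, 26, w, p, n, 22), (11, 26, w, p, t, 4), (11, 26, w, p, w, 7), (11, 32, n, z, c, 28), (11, 32, n, z, m, 12), (11, 32, n, z, n, 22), (11, 32, n, z, t, 4), (11, 32, n, z, w, 7), (31, 23, d, k, p, 11), (31, 23, d, k, q, 13), (31, 23, d, k, u, 36), (31, 23, d, k, w, 25), (31, 24, r, y, p, 11), (31, 24, r, y, q, 13), (31, 24, r, y, u, 36), (31, 24, r, y, w, 25), (31, 33, x, m, p, 11), (31, 33, x, m, q, 13), (31, 33, x, m, u, 36), (31, 33, x, m, w, 25), (31, 7, c, v, p, 11), (31, 7, c, v, q, 13), (31, 7, c, v, u, 36), (31, 7, c, v, w, 25), (31, 8, s, p, p, 11), (31, 8, s, p, q, 13), (31, 8, s, p, u, 36), (31, 8, s, p, w, 25)}.
Joining (U JOIN P) and T on C yields {(11, 15, b, b, c, 28, 23), (11, 15, b, b, c, 28, 5), (11, 15, b, b, c, 28, 6), (11, 15, b, b, m, 12, 23), (11, 15, b, b, m, 12, 5), (11, 15, b, b, m, 12, 6), (11, 15, b, b, n, 22, 23), (11, 15, b, b, n, 22, 5), (11, 15, b, b, n, 22, 6), (11, 15, b, b, t, 4, 23), (11, 15, b, b, t, 4, 5), (11, 15, b, b, t, 4, 6), (11, 15, b, b, w, 7, 23), (11, 15, b, b, w, 7, 5), (11, 15, b, b, w, 7, 6), (11, 25, d, x, c, 28, 23), (11, 25, d, x, c, 28, 5), (11, 25, d, x, c, 28, 6), (11, 25, d, x, m, 12, 23), (11, 25, d, x, m, 12, 5), (11, 25, d, x, m, 12, 6), (11, 25, d, x, n, 22, 23), (11, 25, d, x, n, 22, 5), (11, 25, d, x, n, 22, 6), (11, 25, d, x, t, 4, 23), (11, 25, d, x, t, 4, 5), (11, 25, d, x, t, 4, 6), (11, 25, d, x, w, 7, 23), (11, 25, d, x, w, 7, 5), (11, 25, d, x, w, 7, 6), (11, 25, m, k, c, 28, 23), (11, 25, m, k, c, 28, 5), (11, 25, m, k, c, 28, 6), (11, 25, m, k, m, 12, 23), (11, 25, m, k, m, 12, 5), (11, 25, m, k, m, 12, 6), (11, 25, m, k, n, 22, 23), (11, 25, m, k, n, 22, 5), (11, 25, m, k, n, 22, 6), (11, 25, m, k, t, 4, 23), (11, 25, m, k, t, 4, 5), (11, 25, m, k, t, 4, 6), (11, 25, m, k, w, 7, 23), (11, 25, m, k, w, 7, 5), (11, 25, m, k, w, 7, 6), (11, 26, w, p, c, 28, 23), (11, 26, w, p, c, 28, 5), (11, 26, w, p, c, 28, 6), (11, 26, w, p, m, 12, 23), (11, 26, w, p, m, 12, 5), (11, 26, w, p, m, 12, 6), (11, 26, w, p, n, 22, 23), (11, 26, w, p, n, 22, 5), (11, 26, w, p, n, 22, 6), (11, 26, w, p, t, 4, 23), (11, 26, w, p, t, 4, 5), (11, 26, w, p, t, 4, 6), (11, 26, w, p, w, 7, 23), (11, 26, w, p, w, 7, 5), (11, 26, w, p, w, 7, 6), (11, 32, n, z, c, 28, 23), (11, 32, n, z, c, 28, 5), (11, 32, n, z, c, 28, 6), (11, 32, n, z, m, 12, 23), (11, 32, n, z, m, 12, 5), (11, 32, n, z, m, 12, 6), (11, 32, n, z, n, 22, 23), (11, 32, n, z, n, 22, 5), (11, 32, n, z, n, 22, 6), (11, 32, n, z, t, 4, 23), (11, 32, n, z, t, 4, 5), (11, 32, n, z, t, 4, 6), (11, 32, n, z, w, 7, 23), (11, 32, n, z, w, 7, 5), (11, 32, n, z, w, 7, 6), (31, 23, d, k, p, 11, 30), (31, 23, d, k, q, 13, 30), (31, 23, d, k, u, 36, 30), (31, 23, d, k, w, 25, 30), (31, 24, r, y, p, 11, 30), (31, 24, r, y, q, 13, 30), (31, 24, r, y, u, 36, 30), (31, 24, r, y, w, 25, 30), (31, 33, x, m, p, 11, 30), (31, 33, x, m, q, 13, 30), (31, 33, x, m, u, 36, 30), (31, 33, x, m, w, 25, 30), (31, 7, c, v, p, 11, 30), (31, 7, c, v, q, 13, 30), (31, 7, c, v, u, 36, 30), (31, 7, c, v, w, 25, 30), (31, 8, s, p, p, 11, 30), (31, 8, s, p, q, 13, 30), (31, 8, s, p, u, 36, 30), (31, 8, s, p, w, 25, 30)}.
σ[B = c]: keep tuples satisfying B = c → {(31, 7, c, v, p, 11, 30), (31, 7, c, v, q, 13, 30), (31, 7, c, v, u, 36, 30), (31, 7, c, v, w, 25, 30)}
σ[D != q]: keep tuples satisfying D != q → {(31, 7, c, v, p, 11, 30), (31, 7, c, v, u, 36, 30), (31, 7, c, v, w, 25, 30)}
π_{F, C} gives {(7, 31)} (2 duplicate(s) eliminated).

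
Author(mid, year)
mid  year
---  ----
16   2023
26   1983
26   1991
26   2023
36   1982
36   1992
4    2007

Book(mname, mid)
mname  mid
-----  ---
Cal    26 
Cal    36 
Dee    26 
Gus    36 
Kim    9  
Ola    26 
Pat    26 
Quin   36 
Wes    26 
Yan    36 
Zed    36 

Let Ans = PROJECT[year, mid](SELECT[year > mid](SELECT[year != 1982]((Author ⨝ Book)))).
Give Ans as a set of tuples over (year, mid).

Natural join on mid: {(26, 1983, Cal), (26, 1983, Dee), (26, 1983, Ola), (26, 1983, Pat), (26, 1983, Wes), (26, 1991, Cal), (26, 1991, Dee), (26, 1991, Ola), (26, 1991, Pat), (26, 1991, Wes), (26, 2023, Cal), (26, 2023, Dee), (26, 2023, Ola), (26, 2023, Pat), (26, 2023, Wes), (36, 1982, Cal), (36, 1982, Gus), (36, 1982, Quin), (36, 1982, Yan), (36, 1982, Zed), (36, 1992, Cal), (36, 1992, Gus), (36, 1992, Quin), (36, 1992, Yan), (36, 1992, Zed)}
Filtering on year != 1982 leaves {(26, 1983, Cal), (26, 1983, Dee), (26, 1983, Ola), (26, 1983, Pat), (26, 1983, Wes), (26, 1991, Cal), (26, 1991, Dee), (26, 1991, Ola), (26, 1991, Pat), (26, 1991, Wes), (26, 2023, Cal), (26, 2023, Dee), (26, 2023, Ola), (26, 2023, Pat), (26, 2023, Wes), (36, 1992, Cal), (36, 1992, Gus), (36, 1992, Quin), (36, 1992, Yan), (36, 1992, Zed)}.
Filtering on year > mid leaves {(26, 1983, Cal), (26, 1983, Dee), (26, 1983, Ola), (26, 1983, Pat), (26, 1983, Wes), (26, 1991, Cal), (26, 1991, Dee), (26, 1991, Ola), (26, 1991, Pat), (26, 1991, Wes), (26, 2023, Cal), (26, 2023, Dee), (26, 2023, Ola), (26, 2023, Pat), (26, 2023, Wes), (36, 1992, Cal), (36, 1992, Gus), (36, 1992, Quin), (36, 1992, Yan), (36, 1992, Zed)}.
Keep only column(s) year, mid (16 duplicate(s) eliminated): {(1983, 26), (1991, 26), (1992, 36), (2023, 26)}

{(1983, 26), (1991, 26), (1992, 36), (2023, 26)}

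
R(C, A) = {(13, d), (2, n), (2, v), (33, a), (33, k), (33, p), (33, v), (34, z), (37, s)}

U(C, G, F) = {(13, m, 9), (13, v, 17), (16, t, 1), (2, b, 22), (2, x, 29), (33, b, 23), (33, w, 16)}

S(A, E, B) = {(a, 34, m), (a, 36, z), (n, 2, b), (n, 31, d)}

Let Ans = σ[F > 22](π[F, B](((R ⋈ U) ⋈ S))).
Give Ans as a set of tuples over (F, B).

{(23, m), (23, z), (29, b), (29, d)}

Natural join on C: {(13, d, m, 9), (13, d, v, 17), (2, n, b, 22), (2, n, x, 29), (2, v, b, 22), (2, v, x, 29), (33, a, b, 23), (33, a, w, 16), (33, k, b, 23), (33, k, w, 16), (33, p, b, 23), (33, p, w, 16), (33, v, b, 23), (33, v, w, 16)}
Natural join on A: {(2, n, b, 22, 2, b), (2, n, b, 22, 31, d), (2, n, x, 29, 2, b), (2, n, x, 29, 31, d), (33, a, b, 23, 34, m), (33, a, b, 23, 36, z), (33, a, w, 16, 34, m), (33, a, w, 16, 36, z)}
Projecting to F, B: {(16, m), (16, z), (22, b), (22, d), (23, m), (23, z), (29, b), (29, d)}
Apply σ_{F > 22}; surviving tuples: {(23, m), (23, z), (29, b), (29, d)}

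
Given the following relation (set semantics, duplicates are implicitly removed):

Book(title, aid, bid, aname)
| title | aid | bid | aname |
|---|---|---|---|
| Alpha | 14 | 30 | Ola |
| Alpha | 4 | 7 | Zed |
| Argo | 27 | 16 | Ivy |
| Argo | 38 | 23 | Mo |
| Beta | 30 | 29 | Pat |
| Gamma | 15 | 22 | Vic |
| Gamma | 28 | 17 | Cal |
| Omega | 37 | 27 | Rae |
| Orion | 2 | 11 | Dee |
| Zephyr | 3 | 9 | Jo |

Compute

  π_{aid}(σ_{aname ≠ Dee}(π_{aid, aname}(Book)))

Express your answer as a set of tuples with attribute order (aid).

π_{aid, aname} gives {(14, Ola), (15, Vic), (2, Dee), (27, Ivy), (28, Cal), (3, Jo), (30, Pat), (37, Rae), (38, Mo), (4, Zed)}.
σ[aname ≠ Dee]: keep tuples satisfying aname ≠ Dee → {(14, Ola), (15, Vic), (27, Ivy), (28, Cal), (3, Jo), (30, Pat), (37, Rae), (38, Mo), (4, Zed)}
π_{aid} gives {14, 15, 27, 28, 3, 30, 37, 38, 4}.

{14, 15, 27, 28, 3, 30, 37, 38, 4}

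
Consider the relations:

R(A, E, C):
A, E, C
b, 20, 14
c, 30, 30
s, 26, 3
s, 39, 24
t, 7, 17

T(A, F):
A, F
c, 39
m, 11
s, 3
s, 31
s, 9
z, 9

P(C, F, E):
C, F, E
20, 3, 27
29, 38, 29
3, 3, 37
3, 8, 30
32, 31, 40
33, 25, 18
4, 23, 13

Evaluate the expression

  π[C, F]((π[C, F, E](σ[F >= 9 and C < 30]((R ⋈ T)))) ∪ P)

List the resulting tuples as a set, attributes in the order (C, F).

{(20, 3), (24, 31), (24, 9), (29, 38), (3, 3), (3, 31), (3, 8), (3, 9), (32, 31), (33, 25), (4, 23)}

Joining R and T on A yields {(c, 30, 30, 39), (s, 26, 3, 3), (s, 26, 3, 31), (s, 26, 3, 9), (s, 39, 24, 3), (s, 39, 24, 31), (s, 39, 24, 9)}.
Apply σ_{F >= 9 and C < 30}; surviving tuples: {(s, 26, 3, 31), (s, 26, 3, 9), (s, 39, 24, 31), (s, 39, 24, 9)}
Keep only column(s) C, F, E: {(24, 31, 39), (24, 9, 39), (3, 31, 26), (3, 9, 26)}
Taking the union: {(20, 3, 27), (24, 31, 39), (24, 9, 39), (29, 38, 29), (3, 3, 37), (3, 31, 26), (3, 8, 30), (3, 9, 26), (32, 31, 40), (33, 25, 18), (4, 23, 13)}
Keep only column(s) C, F: {(20, 3), (24, 31), (24, 9), (29, 38), (3, 3), (3, 31), (3, 8), (3, 9), (32, 31), (33, 25), (4, 23)}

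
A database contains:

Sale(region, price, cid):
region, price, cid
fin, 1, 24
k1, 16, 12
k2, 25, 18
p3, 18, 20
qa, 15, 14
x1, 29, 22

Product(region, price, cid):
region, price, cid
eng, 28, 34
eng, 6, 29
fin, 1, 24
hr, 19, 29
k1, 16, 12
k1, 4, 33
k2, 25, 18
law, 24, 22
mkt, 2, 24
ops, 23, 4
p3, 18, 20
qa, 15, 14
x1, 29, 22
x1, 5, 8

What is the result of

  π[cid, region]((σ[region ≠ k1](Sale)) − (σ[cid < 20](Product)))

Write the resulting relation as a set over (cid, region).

{(20, p3), (22, x1), (24, fin)}

Selection region ≠ k1: {(fin, 1, 24), (k2, 25, 18), (p3, 18, 20), (qa, 15, 14), (x1, 29, 22)}
Selection cid < 20: {(k1, 16, 12), (k2, 25, 18), (ops, 23, 4), (qa, 15, 14), (x1, 5, 8)}
Taking the difference: {(fin, 1, 24), (p3, 18, 20), (x1, 29, 22)}
π[cid, region]: project onto (cid, region) → {(20, p3), (22, x1), (24, fin)}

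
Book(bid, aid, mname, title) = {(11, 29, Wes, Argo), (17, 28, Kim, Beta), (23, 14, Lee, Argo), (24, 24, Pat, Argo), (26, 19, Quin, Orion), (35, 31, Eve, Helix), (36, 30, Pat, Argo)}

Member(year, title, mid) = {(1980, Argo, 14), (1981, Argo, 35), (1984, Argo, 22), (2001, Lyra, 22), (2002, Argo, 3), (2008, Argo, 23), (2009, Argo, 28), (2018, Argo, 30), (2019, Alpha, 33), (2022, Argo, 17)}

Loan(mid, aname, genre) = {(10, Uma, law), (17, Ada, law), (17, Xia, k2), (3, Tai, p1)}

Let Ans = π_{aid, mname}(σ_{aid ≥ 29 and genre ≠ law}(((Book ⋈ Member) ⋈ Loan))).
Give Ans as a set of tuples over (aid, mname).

{(29, Wes), (30, Pat)}

Book ⋈ Member (natural join on title): {(11, 29, Wes, Argo, 1980, 14), (11, 29, Wes, Argo, 1981, 35), (11, 29, Wes, Argo, 1984, 22), (11, 29, Wes, Argo, 2002, 3), (11, 29, Wes, Argo, 2008, 23), (11, 29, Wes, Argo, 2009, 28), (11, 29, Wes, Argo, 2018, 30), (11, 29, Wes, Argo, 2022, 17), (23, 14, Lee, Argo, 1980, 14), (23, 14, Lee, Argo, 1981, 35), (23, 14, Lee, Argo, 1984, 22), (23, 14, Lee, Argo, 2002, 3), (23, 14, Lee, Argo, 2008, 23), (23, 14, Lee, Argo, 2009, 28), (23, 14, Lee, Argo, 2018, 30), (23, 14, Lee, Argo, 2022, 17), (24, 24, Pat, Argo, 1980, 14), (24, 24, Pat, Argo, 1981, 35), (24, 24, Pat, Argo, 1984, 22), (24, 24, Pat, Argo, 2002, 3), (24, 24, Pat, Argo, 2008, 23), (24, 24, Pat, Argo, 2009, 28), (24, 24, Pat, Argo, 2018, 30), (24, 24, Pat, Argo, 2022, 17), (36, 30, Pat, Argo, 1980, 14), (36, 30, Pat, Argo, 1981, 35), (36, 30, Pat, Argo, 1984, 22), (36, 30, Pat, Argo, 2002, 3), (36, 30, Pat, Argo, 2008, 23), (36, 30, Pat, Argo, 2009, 28), (36, 30, Pat, Argo, 2018, 30), (36, 30, Pat, Argo, 2022, 17)}
(Book ⋈ Member) ⋈ Loan (natural join on mid): {(11, 29, Wes, Argo, 2002, 3, Tai, p1), (11, 29, Wes, Argo, 2022, 17, Ada, law), (11, 29, Wes, Argo, 2022, 17, Xia, k2), (23, 14, Lee, Argo, 2002, 3, Tai, p1), (23, 14, Lee, Argo, 2022, 17, Ada, law), (23, 14, Lee, Argo, 2022, 17, Xia, k2), (24, 24, Pat, Argo, 2002, 3, Tai, p1), (24, 24, Pat, Argo, 2022, 17, Ada, law), (24, 24, Pat, Argo, 2022, 17, Xia, k2), (36, 30, Pat, Argo, 2002, 3, Tai, p1), (36, 30, Pat, Argo, 2022, 17, Ada, law), (36, 30, Pat, Argo, 2022, 17, Xia, k2)}
Selection aid ≥ 29 and genre ≠ law: {(11, 29, Wes, Argo, 2002, 3, Tai, p1), (11, 29, Wes, Argo, 2022, 17, Xia, k2), (36, 30, Pat, Argo, 2002, 3, Tai, p1), (36, 30, Pat, Argo, 2022, 17, Xia, k2)}
Projecting to aid, mname (2 duplicate(s) eliminated): {(29, Wes), (30, Pat)}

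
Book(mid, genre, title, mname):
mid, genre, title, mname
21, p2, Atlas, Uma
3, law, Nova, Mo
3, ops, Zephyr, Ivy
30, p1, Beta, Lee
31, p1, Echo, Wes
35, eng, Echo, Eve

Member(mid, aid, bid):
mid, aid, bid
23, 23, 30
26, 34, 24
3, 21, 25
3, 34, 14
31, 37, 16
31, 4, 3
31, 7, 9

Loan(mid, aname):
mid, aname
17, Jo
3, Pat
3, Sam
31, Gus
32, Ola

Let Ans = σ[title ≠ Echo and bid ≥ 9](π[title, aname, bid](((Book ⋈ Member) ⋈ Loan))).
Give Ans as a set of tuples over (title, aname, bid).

{(Nova, Pat, 14), (Nova, Pat, 25), (Nova, Sam, 14), (Nova, Sam, 25), (Zephyr, Pat, 14), (Zephyr, Pat, 25), (Zephyr, Sam, 14), (Zephyr, Sam, 25)}

Book ⋈ Member (natural join on mid): {(3, law, Nova, Mo, 21, 25), (3, law, Nova, Mo, 34, 14), (3, ops, Zephyr, Ivy, 21, 25), (3, ops, Zephyr, Ivy, 34, 14), (31, p1, Echo, Wes, 37, 16), (31, p1, Echo, Wes, 4, 3), (31, p1, Echo, Wes, 7, 9)}
(Book ⋈ Member) ⋈ Loan (natural join on mid): {(3, law, Nova, Mo, 21, 25, Pat), (3, law, Nova, Mo, 21, 25, Sam), (3, law, Nova, Mo, 34, 14, Pat), (3, law, Nova, Mo, 34, 14, Sam), (3, ops, Zephyr, Ivy, 21, 25, Pat), (3, ops, Zephyr, Ivy, 21, 25, Sam), (3, ops, Zephyr, Ivy, 34, 14, Pat), (3, ops, Zephyr, Ivy, 34, 14, Sam), (31, p1, Echo, Wes, 37, 16, Gus), (31, p1, Echo, Wes, 4, 3, Gus), (31, p1, Echo, Wes, 7, 9, Gus)}
Keep only column(s) title, aname, bid: {(Echo, Gus, 16), (Echo, Gus, 3), (Echo, Gus, 9), (Nova, Pat, 14), (Nova, Pat, 25), (Nova, Sam, 14), (Nova, Sam, 25), (Zephyr, Pat, 14), (Zephyr, Pat, 25), (Zephyr, Sam, 14), (Zephyr, Sam, 25)}
Selection title ≠ Echo and bid ≥ 9: {(Nova, Pat, 14), (Nova, Pat, 25), (Nova, Sam, 14), (Nova, Sam, 25), (Zephyr, Pat, 14), (Zephyr, Pat, 25), (Zephyr, Sam, 14), (Zephyr, Sam, 25)}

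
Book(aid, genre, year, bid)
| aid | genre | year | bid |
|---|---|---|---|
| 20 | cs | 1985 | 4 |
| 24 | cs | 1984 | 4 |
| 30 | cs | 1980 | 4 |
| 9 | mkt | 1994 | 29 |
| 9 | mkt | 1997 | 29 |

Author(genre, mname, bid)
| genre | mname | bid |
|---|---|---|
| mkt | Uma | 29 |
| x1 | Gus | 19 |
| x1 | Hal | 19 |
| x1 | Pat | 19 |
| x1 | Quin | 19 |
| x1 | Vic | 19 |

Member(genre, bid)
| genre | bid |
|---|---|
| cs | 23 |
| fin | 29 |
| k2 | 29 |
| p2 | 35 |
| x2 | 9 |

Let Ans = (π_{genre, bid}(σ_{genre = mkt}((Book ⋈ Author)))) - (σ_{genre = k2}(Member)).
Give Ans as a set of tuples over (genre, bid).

Book ⋈ Author (natural join on genre, bid): {(9, mkt, 1994, 29, Uma), (9, mkt, 1997, 29, Uma)}
Selection genre = mkt: {(9, mkt, 1994, 29, Uma), (9, mkt, 1997, 29, Uma)}
Projecting to genre, bid (1 duplicate(s) eliminated): {(mkt, 29)}
Selection genre = k2: {(k2, 29)}
Taking the difference: {(mkt, 29)}

{(mkt, 29)}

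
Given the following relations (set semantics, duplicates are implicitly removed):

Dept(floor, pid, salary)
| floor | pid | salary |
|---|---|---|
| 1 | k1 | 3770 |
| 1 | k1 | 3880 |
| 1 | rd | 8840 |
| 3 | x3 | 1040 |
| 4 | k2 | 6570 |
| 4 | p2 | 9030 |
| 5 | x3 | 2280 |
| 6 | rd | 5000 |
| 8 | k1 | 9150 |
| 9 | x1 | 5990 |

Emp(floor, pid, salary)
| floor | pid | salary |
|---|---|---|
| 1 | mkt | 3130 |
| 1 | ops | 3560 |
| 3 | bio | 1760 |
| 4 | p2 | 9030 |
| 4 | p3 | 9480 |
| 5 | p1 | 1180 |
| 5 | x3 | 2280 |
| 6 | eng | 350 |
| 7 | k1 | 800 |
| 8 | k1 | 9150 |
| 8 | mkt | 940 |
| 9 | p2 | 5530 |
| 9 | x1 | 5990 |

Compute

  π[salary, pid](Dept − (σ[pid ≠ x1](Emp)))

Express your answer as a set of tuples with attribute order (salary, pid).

σ[pid ≠ x1]: keep tuples satisfying pid ≠ x1 → {(1, mkt, 3130), (1, ops, 3560), (3, bio, 1760), (4, p2, 9030), (4, p3, 9480), (5, p1, 1180), (5, x3, 2280), (6, eng, 350), (7, k1, 800), (8, k1, 9150), (8, mkt, 940), (9, p2, 5530)}
Difference: {(1, k1, 3770), (1, k1, 3880), (1, rd, 8840), (3, x3, 1040), (4, k2, 6570), (4, p2, 9030), (5, x3, 2280), (6, rd, 5000), (8, k1, 9150), (9, x1, 5990)} with {(1, mkt, 3130), (1, ops, 3560), (3, bio, 1760), (4, p2, 9030), (4, p3, 9480), (5, p1, 1180), (5, x3, 2280), (6, eng, 350), (7, k1, 800), (8, k1, 9150), (8, mkt, 940), (9, p2, 5530)} → {(1, k1, 3770), (1, k1, 3880), (1, rd, 8840), (3, x3, 1040), (4, k2, 6570), (6, rd, 5000), (9, x1, 5990)}
Projecting to salary, pid: {(1040, x3), (3770, k1), (3880, k1), (5000, rd), (5990, x1), (6570, k2), (8840, rd)}

{(1040, x3), (3770, k1), (3880, k1), (5000, rd), (5990, x1), (6570, k2), (8840, rd)}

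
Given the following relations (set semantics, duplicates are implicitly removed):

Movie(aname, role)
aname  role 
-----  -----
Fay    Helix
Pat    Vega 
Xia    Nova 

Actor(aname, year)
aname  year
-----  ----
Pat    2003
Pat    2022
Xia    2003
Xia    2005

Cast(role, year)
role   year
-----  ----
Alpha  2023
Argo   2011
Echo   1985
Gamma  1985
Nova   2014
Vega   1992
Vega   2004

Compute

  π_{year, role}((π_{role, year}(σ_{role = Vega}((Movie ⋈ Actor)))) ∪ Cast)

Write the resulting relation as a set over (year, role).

Movie ⋈ Actor (natural join on aname): {(Pat, Vega, 2003), (Pat, Vega, 2022), (Xia, Nova, 2003), (Xia, Nova, 2005)}
Apply σ_{role = Vega}; surviving tuples: {(Pat, Vega, 2003), (Pat, Vega, 2022)}
Keep only column(s) role, year: {(Vega, 2003), (Vega, 2022)}
Set union of the two operands is {(Alpha, 2023), (Argo, 2011), (Echo, 1985), (Gamma, 1985), (Nova, 2014), (Vega, 1992), (Vega, 2003), (Vega, 2004), (Vega, 2022)}.
Keep only column(s) year, role: {(1985, Echo), (1985, Gamma), (1992, Vega), (2003, Vega), (2004, Vega), (2011, Argo), (2014, Nova), (2022, Vega), (2023, Alpha)}

{(1985, Echo), (1985, Gamma), (1992, Vega), (2003, Vega), (2004, Vega), (2011, Argo), (2014, Nova), (2022, Vega), (2023, Alpha)}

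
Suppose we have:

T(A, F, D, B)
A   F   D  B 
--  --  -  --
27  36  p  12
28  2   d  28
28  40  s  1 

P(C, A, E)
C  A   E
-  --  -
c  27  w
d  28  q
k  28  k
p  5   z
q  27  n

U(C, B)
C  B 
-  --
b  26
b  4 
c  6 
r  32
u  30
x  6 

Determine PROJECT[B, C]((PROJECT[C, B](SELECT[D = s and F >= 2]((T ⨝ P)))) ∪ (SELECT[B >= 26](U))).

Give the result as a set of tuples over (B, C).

T ⋈ P (natural join on A): {(27, 36, p, 12, c, w), (27, 36, p, 12, q, n), (28, 2, d, 28, d, q), (28, 2, d, 28, k, k), (28, 40, s, 1, d, q), (28, 40, s, 1, k, k)}
Filtering on D = s and F >= 2 leaves {(28, 40, s, 1, d, q), (28, 40, s, 1, k, k)}.
Projecting to C, B: {(d, 1), (k, 1)}
Filtering on B >= 26 leaves {(b, 26), (r, 32), (u, 30)}.
Union: {(d, 1), (k, 1)} with {(b, 26), (r, 32), (u, 30)} → {(b, 26), (d, 1), (k, 1), (r, 32), (u, 30)}
Projecting to B, C: {(1, d), (1, k), (26, b), (30, u), (32, r)}

{(1, d), (1, k), (26, b), (30, u), (32, r)}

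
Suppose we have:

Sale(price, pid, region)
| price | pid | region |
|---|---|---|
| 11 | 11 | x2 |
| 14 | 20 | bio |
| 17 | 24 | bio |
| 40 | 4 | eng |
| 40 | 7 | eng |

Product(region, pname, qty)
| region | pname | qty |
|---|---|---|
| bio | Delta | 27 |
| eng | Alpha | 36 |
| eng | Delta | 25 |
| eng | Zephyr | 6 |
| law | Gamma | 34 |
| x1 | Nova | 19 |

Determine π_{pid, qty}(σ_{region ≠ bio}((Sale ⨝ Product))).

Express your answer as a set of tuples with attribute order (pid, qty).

{(4, 25), (4, 36), (4, 6), (7, 25), (7, 36), (7, 6)}

Sale ⋈ Product (natural join on region): {(14, 20, bio, Delta, 27), (17, 24, bio, Delta, 27), (40, 4, eng, Alpha, 36), (40, 4, eng, Delta, 25), (40, 4, eng, Zephyr, 6), (40, 7, eng, Alpha, 36), (40, 7, eng, Delta, 25), (40, 7, eng, Zephyr, 6)}
Filtering on region ≠ bio leaves {(40, 4, eng, Alpha, 36), (40, 4, eng, Delta, 25), (40, 4, eng, Zephyr, 6), (40, 7, eng, Alpha, 36), (40, 7, eng, Delta, 25), (40, 7, eng, Zephyr, 6)}.
π[pid, qty]: project onto (pid, qty) → {(4, 25), (4, 36), (4, 6), (7, 25), (7, 36), (7, 6)}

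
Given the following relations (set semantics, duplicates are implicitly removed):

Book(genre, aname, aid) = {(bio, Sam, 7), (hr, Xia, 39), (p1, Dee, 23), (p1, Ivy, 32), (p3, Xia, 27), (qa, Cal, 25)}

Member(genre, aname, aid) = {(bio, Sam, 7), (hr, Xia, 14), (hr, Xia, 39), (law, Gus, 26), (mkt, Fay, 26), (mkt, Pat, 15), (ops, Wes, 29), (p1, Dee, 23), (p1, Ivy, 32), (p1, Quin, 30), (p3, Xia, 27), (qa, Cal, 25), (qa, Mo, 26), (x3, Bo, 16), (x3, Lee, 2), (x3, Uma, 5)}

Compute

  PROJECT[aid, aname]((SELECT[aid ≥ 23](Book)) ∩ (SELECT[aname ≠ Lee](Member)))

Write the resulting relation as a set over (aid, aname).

σ[aid ≥ 23]: keep tuples satisfying aid ≥ 23 → {(hr, Xia, 39), (p1, Dee, 23), (p1, Ivy, 32), (p3, Xia, 27), (qa, Cal, 25)}
σ[aname ≠ Lee]: keep tuples satisfying aname ≠ Lee → {(bio, Sam, 7), (hr, Xia, 14), (hr, Xia, 39), (law, Gus, 26), (mkt, Fay, 26), (mkt, Pat, 15), (ops, Wes, 29), (p1, Dee, 23), (p1, Ivy, 32), (p1, Quin, 30), (p3, Xia, 27), (qa, Cal, 25), (qa, Mo, 26), (x3, Bo, 16), (x3, Uma, 5)}
Set intersection of the two operands is {(hr, Xia, 39), (p1, Dee, 23), (p1, Ivy, 32), (p3, Xia, 27), (qa, Cal, 25)}.
π_{aid, aname} gives {(23, Dee), (25, Cal), (27, Xia), (32, Ivy), (39, Xia)}.

{(23, Dee), (25, Cal), (27, Xia), (32, Ivy), (39, Xia)}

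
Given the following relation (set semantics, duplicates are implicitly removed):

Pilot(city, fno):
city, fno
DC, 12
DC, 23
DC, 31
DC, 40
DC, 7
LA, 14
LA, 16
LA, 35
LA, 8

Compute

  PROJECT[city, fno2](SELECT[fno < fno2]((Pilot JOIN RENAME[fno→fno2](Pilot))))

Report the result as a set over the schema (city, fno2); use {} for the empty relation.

ρ[fno→fno2]: schema becomes (city, fno2); tuples unchanged.
Natural join on city: {(DC, 12, 12), (DC, 12, 23), (DC, 12, 31), (DC, 12, 40), (DC, 12, 7), (DC, 23, 12), (DC, 23, 23), (DC, 23, 31), (DC, 23, 40), (DC, 23, 7), (DC, 31, 12), (DC, 31, 23), (DC, 31, 31), (DC, 31, 40), (DC, 31, 7), (DC, 40, 12), (DC, 40, 23), (DC, 40, 31), (DC, 40, 40), (DC, 40, 7), (DC, 7, 12), (DC, 7, 23), (DC, 7, 31), (DC, 7, 40), (DC, 7, 7), (LA, 14, 14), (LA, 14, 16), (LA, 14, 35), (LA, 14, 8), (LA, 16, 14), (LA, 16, 16), (LA, 16, 35), (LA, 16, 8), (LA, 35, 14), (LA, 35, 16), (LA, 35, 35), (LA, 35, 8), (LA, 8, 14), (LA, 8, 16), (LA, 8, 35), (LA, 8, 8)}
σ[fno < fno2]: keep tuples satisfying fno < fno2 → {(DC, 12, 23), (DC, 12, 31), (DC, 12, 40), (DC, 23, 31), (DC, 23, 40), (DC, 31, 40), (DC, 7, 12), (DC, 7, 23), (DC, 7, 31), (DC, 7, 40), (LA, 14, 16), (LA, 14, 35), (LA, 16, 35), (LA, 8, 14), (LA, 8, 16), (LA, 8, 35)}
π[city, fno2]: project onto (city, fno2) (9 duplicate(s) eliminated) → {(DC, 12), (DC, 23), (DC, 31), (DC, 40), (LA, 14), (LA, 16), (LA, 35)}

{(DC, 12), (DC, 23), (DC, 31), (DC, 40), (LA, 14), (LA, 16), (LA, 35)}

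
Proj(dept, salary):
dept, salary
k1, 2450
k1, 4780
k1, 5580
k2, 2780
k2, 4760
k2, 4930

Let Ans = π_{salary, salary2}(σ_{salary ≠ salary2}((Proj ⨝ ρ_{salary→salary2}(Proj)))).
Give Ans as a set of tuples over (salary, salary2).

ρ[salary→salary2]: schema becomes (dept, salary2); tuples unchanged.
Natural join on dept: {(k1, 2450, 2450), (k1, 2450, 4780), (k1, 2450, 5580), (k1, 4780, 2450), (k1, 4780, 4780), (k1, 4780, 5580), (k1, 5580, 2450), (k1, 5580, 4780), (k1, 5580, 5580), (k2, 2780, 2780), (k2, 2780, 4760), (k2, 2780, 4930), (k2, 4760, 2780), (k2, 4760, 4760), (k2, 4760, 4930), (k2, 4930, 2780), (k2, 4930, 4760), (k2, 4930, 4930)}
Selection salary ≠ salary2: {(k1, 2450, 4780), (k1, 2450, 5580), (k1, 4780, 2450), (k1, 4780, 5580), (k1, 5580, 2450), (k1, 5580, 4780), (k2, 2780, 4760), (k2, 2780, 4930), (k2, 4760, 2780), (k2, 4760, 4930), (k2, 4930, 2780), (k2, 4930, 4760)}
Keep only column(s) salary, salary2: {(2450, 4780), (2450, 5580), (2780, 4760), (2780, 4930), (4760, 2780), (4760, 4930), (4780, 2450), (4780, 5580), (4930, 2780), (4930, 4760), (5580, 2450), (5580, 4780)}

{(2450, 4780), (2450, 5580), (2780, 4760), (2780, 4930), (4760, 2780), (4760, 4930), (4780, 2450), (4780, 5580), (4930, 2780), (4930, 4760), (5580, 2450), (5580, 4780)}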